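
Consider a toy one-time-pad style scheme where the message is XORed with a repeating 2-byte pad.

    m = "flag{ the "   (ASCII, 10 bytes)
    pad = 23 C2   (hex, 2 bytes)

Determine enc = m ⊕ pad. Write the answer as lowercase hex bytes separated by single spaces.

The 2-byte key repeats, so the effective keystream is 23 c2 23 c2 23 c2 23 c2 23 c2.
byte 0: 102 ⊕  35 =  69
byte 1: 108 ⊕ 194 = 174
byte 2:  97 ⊕  35 =  66
byte 3: 103 ⊕ 194 = 165
byte 4: 123 ⊕  35 =  88
byte 5:  32 ⊕ 194 = 226
byte 6: 116 ⊕  35 =  87
byte 7: 104 ⊕ 194 = 170
byte 8: 101 ⊕  35 =  70
byte 9:  32 ⊕ 194 = 226

45 ae 42 a5 58 e2 57 aa 46 e2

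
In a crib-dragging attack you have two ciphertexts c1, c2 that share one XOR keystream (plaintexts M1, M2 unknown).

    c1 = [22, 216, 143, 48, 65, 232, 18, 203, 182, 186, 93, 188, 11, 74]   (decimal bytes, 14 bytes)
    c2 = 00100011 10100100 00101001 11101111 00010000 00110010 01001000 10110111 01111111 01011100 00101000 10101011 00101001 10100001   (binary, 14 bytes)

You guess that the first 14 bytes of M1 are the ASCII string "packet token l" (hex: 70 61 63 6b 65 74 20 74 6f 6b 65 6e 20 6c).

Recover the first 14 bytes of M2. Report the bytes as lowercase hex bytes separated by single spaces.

45 1d c5 b4 34 ae 7a 08 a6 8d 10 79 02 87

First, c1 ⊕ c2 = (M1 ⊕ K) ⊕ (M2 ⊕ K) = M1 ⊕ M2, so the key drops out. Then M2 = (M1 ⊕ M2) ⊕ M1 over the first 14 bytes.
byte 0: (16 ⊕ 23) ⊕ 70 = 35 ⊕ 70 = 45
byte 1: (d8 ⊕ a4) ⊕ 61 = 7c ⊕ 61 = 1d
byte 2: (8f ⊕ 29) ⊕ 63 = a6 ⊕ 63 = c5
byte 3: (30 ⊕ ef) ⊕ 6b = df ⊕ 6b = b4
byte 4: (41 ⊕ 10) ⊕ 65 = 51 ⊕ 65 = 34
byte 5: (e8 ⊕ 32) ⊕ 74 = da ⊕ 74 = ae
byte 6: (12 ⊕ 48) ⊕ 20 = 5a ⊕ 20 = 7a
byte 7: (cb ⊕ b7) ⊕ 74 = 7c ⊕ 74 = 08
byte 8: (b6 ⊕ 7f) ⊕ 6f = c9 ⊕ 6f = a6
byte 9: (ba ⊕ 5c) ⊕ 6b = e6 ⊕ 6b = 8d
byte 10: (5d ⊕ 28) ⊕ 65 = 75 ⊕ 65 = 10
byte 11: (bc ⊕ ab) ⊕ 6e = 17 ⊕ 6e = 79
byte 12: (0b ⊕ 29) ⊕ 20 = 22 ⊕ 20 = 02
byte 13: (4a ⊕ a1) ⊕ 6c = eb ⊕ 6c = 87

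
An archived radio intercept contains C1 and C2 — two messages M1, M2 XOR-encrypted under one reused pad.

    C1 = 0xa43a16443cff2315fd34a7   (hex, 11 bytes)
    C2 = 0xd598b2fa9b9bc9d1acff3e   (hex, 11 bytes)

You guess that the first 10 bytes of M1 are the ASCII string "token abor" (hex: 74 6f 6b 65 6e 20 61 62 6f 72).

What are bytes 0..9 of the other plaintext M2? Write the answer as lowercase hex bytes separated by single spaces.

First, C1 ⊕ C2 = (M1 ⊕ K) ⊕ (M2 ⊕ K) = M1 ⊕ M2, so the key drops out. Then M2 = (M1 ⊕ M2) ⊕ M1 over the first 10 bytes.
byte 0: (a4 ⊕ d5) ⊕ 74 = 71 ⊕ 74 = 05
byte 1: (3a ⊕ 98) ⊕ 6f = a2 ⊕ 6f = cd
byte 2: (16 ⊕ b2) ⊕ 6b = a4 ⊕ 6b = cf
byte 3: (44 ⊕ fa) ⊕ 65 = be ⊕ 65 = db
byte 4: (3c ⊕ 9b) ⊕ 6e = a7 ⊕ 6e = c9
byte 5: (ff ⊕ 9b) ⊕ 20 = 64 ⊕ 20 = 44
byte 6: (23 ⊕ c9) ⊕ 61 = ea ⊕ 61 = 8b
byte 7: (15 ⊕ d1) ⊕ 62 = c4 ⊕ 62 = a6
byte 8: (fd ⊕ ac) ⊕ 6f = 51 ⊕ 6f = 3e
byte 9: (34 ⊕ ff) ⊕ 72 = cb ⊕ 72 = b9

05 cd cf db c9 44 8b a6 3e b9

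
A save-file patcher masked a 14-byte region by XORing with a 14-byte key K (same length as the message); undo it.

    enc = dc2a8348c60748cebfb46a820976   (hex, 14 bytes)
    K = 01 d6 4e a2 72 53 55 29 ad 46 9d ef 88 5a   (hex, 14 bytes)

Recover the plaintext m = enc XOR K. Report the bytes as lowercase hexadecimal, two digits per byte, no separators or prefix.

XOR is its own inverse, so applying the key byte-wise gives the result directly.
220 ^   1 = 221
 42 ^ 214 = 252
131 ^  78 = 205
 72 ^ 162 = 234
198 ^ 114 = 180
  7 ^  83 =  84
 72 ^  85 =  29
206 ^  41 = 231
191 ^ 173 =  18
180 ^  70 = 242
106 ^ 157 = 247
130 ^ 239 = 109
  9 ^ 136 = 129
118 ^  90 =  44

ddfccdeab4541de712f2f76d812c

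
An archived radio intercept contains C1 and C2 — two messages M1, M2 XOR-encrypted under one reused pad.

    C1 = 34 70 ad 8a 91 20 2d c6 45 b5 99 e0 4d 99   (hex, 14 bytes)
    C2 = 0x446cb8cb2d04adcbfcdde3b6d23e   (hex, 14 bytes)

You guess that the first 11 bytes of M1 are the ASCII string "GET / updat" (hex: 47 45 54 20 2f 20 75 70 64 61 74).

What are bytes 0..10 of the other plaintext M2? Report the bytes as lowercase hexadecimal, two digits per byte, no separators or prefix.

First, C1 ⊕ C2 = (M1 ⊕ K) ⊕ (M2 ⊕ K) = M1 ⊕ M2, so the key drops out. Then M2 = (M1 ⊕ M2) ⊕ M1 over the first 11 bytes.
byte 0: (34 XOR 44) XOR 47 = 70 XOR 47 = 37
byte 1: (70 XOR 6c) XOR 45 = 1c XOR 45 = 59
byte 2: (ad XOR b8) XOR 54 = 15 XOR 54 = 41
byte 3: (8a XOR cb) XOR 20 = 41 XOR 20 = 61
byte 4: (91 XOR 2d) XOR 2f = bc XOR 2f = 93
byte 5: (20 XOR 04) XOR 20 = 24 XOR 20 = 04
byte 6: (2d XOR ad) XOR 75 = 80 XOR 75 = f5
byte 7: (c6 XOR cb) XOR 70 = 0d XOR 70 = 7d
byte 8: (45 XOR fc) XOR 64 = b9 XOR 64 = dd
byte 9: (b5 XOR dd) XOR 61 = 68 XOR 61 = 09
byte 10: (99 XOR e3) XOR 74 = 7a XOR 74 = 0e

375941619304f57ddd090e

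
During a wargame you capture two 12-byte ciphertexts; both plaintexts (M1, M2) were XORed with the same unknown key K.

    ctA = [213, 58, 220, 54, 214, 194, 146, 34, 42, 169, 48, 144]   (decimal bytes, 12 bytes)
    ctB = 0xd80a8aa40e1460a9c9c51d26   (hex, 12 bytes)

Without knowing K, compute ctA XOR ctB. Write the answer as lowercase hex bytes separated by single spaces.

0d 30 56 92 d8 d6 f2 8b e3 6c 2d b6

ctA ⊕ ctB = (M1 ⊕ K) ⊕ (M2 ⊕ K) = M1 ⊕ M2 — the shared key cancels under XOR.
byte 0: d5 XOR d8 = 0d
byte 1: 3a XOR 0a = 30
byte 2: dc XOR 8a = 56
byte 3: 36 XOR a4 = 92
byte 4: d6 XOR 0e = d8
byte 5: c2 XOR 14 = d6
byte 6: 92 XOR 60 = f2
byte 7: 22 XOR a9 = 8b
byte 8: 2a XOR c9 = e3
byte 9: a9 XOR c5 = 6c
byte 10: 30 XOR 1d = 2d
byte 11: 90 XOR 26 = b6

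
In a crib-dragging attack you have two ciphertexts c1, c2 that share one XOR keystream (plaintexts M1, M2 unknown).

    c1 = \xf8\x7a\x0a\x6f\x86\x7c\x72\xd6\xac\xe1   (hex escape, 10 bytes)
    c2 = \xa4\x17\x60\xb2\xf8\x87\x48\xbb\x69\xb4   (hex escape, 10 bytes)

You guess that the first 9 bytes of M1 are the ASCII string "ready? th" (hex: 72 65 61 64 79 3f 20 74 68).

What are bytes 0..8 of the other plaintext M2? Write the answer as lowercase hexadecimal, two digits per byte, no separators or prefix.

First, c1 ⊕ c2 = (M1 ⊕ K) ⊕ (M2 ⊕ K) = M1 ⊕ M2, so the key drops out. Then M2 = (M1 ⊕ M2) ⊕ M1 over the first 9 bytes.
byte 0: (f8 ^ a4) ^ 72 = 5c ^ 72 = 2e
byte 1: (7a ^ 17) ^ 65 = 6d ^ 65 = 08
byte 2: (0a ^ 60) ^ 61 = 6a ^ 61 = 0b
byte 3: (6f ^ b2) ^ 64 = dd ^ 64 = b9
byte 4: (86 ^ f8) ^ 79 = 7e ^ 79 = 07
byte 5: (7c ^ 87) ^ 3f = fb ^ 3f = c4
byte 6: (72 ^ 48) ^ 20 = 3a ^ 20 = 1a
byte 7: (d6 ^ bb) ^ 74 = 6d ^ 74 = 19
byte 8: (ac ^ 69) ^ 68 = c5 ^ 68 = ad

2e080bb907c41a19ad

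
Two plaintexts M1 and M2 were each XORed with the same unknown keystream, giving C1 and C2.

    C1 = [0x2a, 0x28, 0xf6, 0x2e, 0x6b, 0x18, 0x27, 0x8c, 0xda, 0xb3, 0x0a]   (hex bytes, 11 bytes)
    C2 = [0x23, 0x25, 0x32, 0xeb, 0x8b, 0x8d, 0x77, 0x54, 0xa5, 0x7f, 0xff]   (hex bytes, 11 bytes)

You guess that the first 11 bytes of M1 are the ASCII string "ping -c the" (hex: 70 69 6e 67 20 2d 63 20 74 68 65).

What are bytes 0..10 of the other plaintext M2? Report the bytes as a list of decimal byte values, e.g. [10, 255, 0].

[121, 100, 170, 162, 192, 184, 51, 248, 11, 164, 144]

First, C1 ⊕ C2 = (M1 ⊕ K) ⊕ (M2 ⊕ K) = M1 ⊕ M2, so the key drops out. Then M2 = (M1 ⊕ M2) ⊕ M1 over the first 11 bytes.
byte 0: (2a xor 23) xor 70 = 09 xor 70 = 79
byte 1: (28 xor 25) xor 69 = 0d xor 69 = 64
byte 2: (f6 xor 32) xor 6e = c4 xor 6e = aa
byte 3: (2e xor eb) xor 67 = c5 xor 67 = a2
byte 4: (6b xor 8b) xor 20 = e0 xor 20 = c0
byte 5: (18 xor 8d) xor 2d = 95 xor 2d = b8
byte 6: (27 xor 77) xor 63 = 50 xor 63 = 33
byte 7: (8c xor 54) xor 20 = d8 xor 20 = f8
byte 8: (da xor a5) xor 74 = 7f xor 74 = 0b
byte 9: (b3 xor 7f) xor 68 = cc xor 68 = a4
byte 10: (0a xor ff) xor 65 = f5 xor 65 = 90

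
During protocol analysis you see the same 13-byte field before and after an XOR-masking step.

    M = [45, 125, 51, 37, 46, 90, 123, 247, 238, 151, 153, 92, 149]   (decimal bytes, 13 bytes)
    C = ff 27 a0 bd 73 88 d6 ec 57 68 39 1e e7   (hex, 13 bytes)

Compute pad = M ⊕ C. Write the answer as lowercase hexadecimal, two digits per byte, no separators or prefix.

Since C = M ⊕ pad, XORing both sides with M gives pad = M ⊕ C.
2d ^ ff = d2
7d ^ 27 = 5a
33 ^ a0 = 93
25 ^ bd = 98
2e ^ 73 = 5d
5a ^ 88 = d2
7b ^ d6 = ad
f7 ^ ec = 1b
ee ^ 57 = b9
97 ^ 68 = ff
99 ^ 39 = a0
5c ^ 1e = 42
95 ^ e7 = 72

d25a93985dd2ad1bb9ffa04272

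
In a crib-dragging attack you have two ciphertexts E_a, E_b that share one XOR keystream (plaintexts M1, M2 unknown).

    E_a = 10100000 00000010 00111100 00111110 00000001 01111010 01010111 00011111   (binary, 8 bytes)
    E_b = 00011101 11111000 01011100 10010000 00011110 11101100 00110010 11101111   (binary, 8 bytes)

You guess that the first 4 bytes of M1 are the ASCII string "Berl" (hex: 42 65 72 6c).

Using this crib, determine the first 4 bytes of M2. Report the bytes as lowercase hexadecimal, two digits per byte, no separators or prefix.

ff9f12c2

First, E_a ⊕ E_b = (M1 ⊕ K) ⊕ (M2 ⊕ K) = M1 ⊕ M2, so the key drops out. Then M2 = (M1 ⊕ M2) ⊕ M1 over the first 4 bytes.
byte 0: (a0 XOR 1d) XOR 42 = bd XOR 42 = ff
byte 1: (02 XOR f8) XOR 65 = fa XOR 65 = 9f
byte 2: (3c XOR 5c) XOR 72 = 60 XOR 72 = 12
byte 3: (3e XOR 90) XOR 6c = ae XOR 6c = c2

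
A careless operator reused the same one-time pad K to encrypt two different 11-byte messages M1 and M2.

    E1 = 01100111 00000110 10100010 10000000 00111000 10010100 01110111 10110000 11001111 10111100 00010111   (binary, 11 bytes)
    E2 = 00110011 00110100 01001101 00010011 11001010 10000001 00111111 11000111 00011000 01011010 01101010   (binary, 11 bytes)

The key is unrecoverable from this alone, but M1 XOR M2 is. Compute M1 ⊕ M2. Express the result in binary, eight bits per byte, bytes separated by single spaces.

E1 ⊕ E2 = (M1 ⊕ K) ⊕ (M2 ⊕ K) = M1 ⊕ M2 — the shared key cancels under XOR.
103 ⊕  51 =  84
  6 ⊕  52 =  50
162 ⊕  77 = 239
128 ⊕  19 = 147
 56 ⊕ 202 = 242
148 ⊕ 129 =  21
119 ⊕  63 =  72
176 ⊕ 199 = 119
207 ⊕  24 = 215
188 ⊕  90 = 230
 23 ⊕ 106 = 125

01010100 00110010 11101111 10010011 11110010 00010101 01001000 01110111 11010111 11100110 01111101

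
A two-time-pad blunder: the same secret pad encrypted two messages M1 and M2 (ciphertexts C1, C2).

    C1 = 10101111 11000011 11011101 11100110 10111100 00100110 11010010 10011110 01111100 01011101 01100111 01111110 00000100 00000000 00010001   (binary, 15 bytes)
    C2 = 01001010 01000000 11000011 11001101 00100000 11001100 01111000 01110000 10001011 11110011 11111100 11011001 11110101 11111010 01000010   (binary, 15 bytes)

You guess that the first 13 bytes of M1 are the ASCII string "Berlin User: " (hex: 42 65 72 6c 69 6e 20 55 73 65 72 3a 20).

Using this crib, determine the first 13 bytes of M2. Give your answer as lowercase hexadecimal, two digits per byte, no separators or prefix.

First, C1 ⊕ C2 = (M1 ⊕ K) ⊕ (M2 ⊕ K) = M1 ⊕ M2, so the key drops out. Then M2 = (M1 ⊕ M2) ⊕ M1 over the first 13 bytes.
byte 0: (af ^ 4a) ^ 42 = e5 ^ 42 = a7
byte 1: (c3 ^ 40) ^ 65 = 83 ^ 65 = e6
byte 2: (dd ^ c3) ^ 72 = 1e ^ 72 = 6c
byte 3: (e6 ^ cd) ^ 6c = 2b ^ 6c = 47
byte 4: (bc ^ 20) ^ 69 = 9c ^ 69 = f5
byte 5: (26 ^ cc) ^ 6e = ea ^ 6e = 84
byte 6: (d2 ^ 78) ^ 20 = aa ^ 20 = 8a
byte 7: (9e ^ 70) ^ 55 = ee ^ 55 = bb
byte 8: (7c ^ 8b) ^ 73 = f7 ^ 73 = 84
byte 9: (5d ^ f3) ^ 65 = ae ^ 65 = cb
byte 10: (67 ^ fc) ^ 72 = 9b ^ 72 = e9
byte 11: (7e ^ d9) ^ 3a = a7 ^ 3a = 9d
byte 12: (04 ^ f5) ^ 20 = f1 ^ 20 = d1

a7e66c47f5848abb84cbe99dd1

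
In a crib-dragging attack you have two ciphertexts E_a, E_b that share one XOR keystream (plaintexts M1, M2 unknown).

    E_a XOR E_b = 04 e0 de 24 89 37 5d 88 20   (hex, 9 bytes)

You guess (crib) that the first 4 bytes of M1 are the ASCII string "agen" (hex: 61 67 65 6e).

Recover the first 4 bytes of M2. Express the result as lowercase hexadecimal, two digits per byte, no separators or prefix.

6587bb4a

Since E_a ⊕ E_b = M1 ⊕ M2, XORing with the guessed M1 bytes yields the corresponding M2 bytes: M2 = (E_a ⊕ E_b) ⊕ M1.
04 xor 61 = 65
e0 xor 67 = 87
de xor 65 = bb
24 xor 6e = 4a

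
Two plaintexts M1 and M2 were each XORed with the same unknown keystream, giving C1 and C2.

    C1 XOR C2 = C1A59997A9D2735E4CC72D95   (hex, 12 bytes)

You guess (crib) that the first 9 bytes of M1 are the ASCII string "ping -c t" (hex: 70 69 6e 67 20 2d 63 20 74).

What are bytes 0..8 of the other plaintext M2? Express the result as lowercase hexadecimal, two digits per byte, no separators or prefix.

Since C1 ⊕ C2 = M1 ⊕ M2, XORing with the guessed M1 bytes yields the corresponding M2 bytes: M2 = (C1 ⊕ C2) ⊕ M1.
byte 0: c1 XOR 70 = b1
byte 1: a5 XOR 69 = cc
byte 2: 99 XOR 6e = f7
byte 3: 97 XOR 67 = f0
byte 4: a9 XOR 20 = 89
byte 5: d2 XOR 2d = ff
byte 6: 73 XOR 63 = 10
byte 7: 5e XOR 20 = 7e
byte 8: 4c XOR 74 = 38

b1ccf7f089ff107e38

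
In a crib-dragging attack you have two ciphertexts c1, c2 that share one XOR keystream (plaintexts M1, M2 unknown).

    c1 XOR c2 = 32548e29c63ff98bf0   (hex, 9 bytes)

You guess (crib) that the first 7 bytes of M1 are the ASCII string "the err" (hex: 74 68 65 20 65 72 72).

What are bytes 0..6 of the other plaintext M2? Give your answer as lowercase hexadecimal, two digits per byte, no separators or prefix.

Since c1 ⊕ c2 = M1 ⊕ M2, XORing with the guessed M1 bytes yields the corresponding M2 bytes: M2 = (c1 ⊕ c2) ⊕ M1.
00110010 ⊕ 01110100 = 01000110
01010100 ⊕ 01101000 = 00111100
10001110 ⊕ 01100101 = 11101011
00101001 ⊕ 00100000 = 00001001
11000110 ⊕ 01100101 = 10100011
00111111 ⊕ 01110010 = 01001101
11111001 ⊕ 01110010 = 10001011

463ceb09a34d8b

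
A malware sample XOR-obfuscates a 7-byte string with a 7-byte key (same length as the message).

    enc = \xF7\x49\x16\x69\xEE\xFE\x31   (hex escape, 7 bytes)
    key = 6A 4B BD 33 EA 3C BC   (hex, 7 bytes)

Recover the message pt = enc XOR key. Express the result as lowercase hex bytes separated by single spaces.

XOR is its own inverse, so applying the key byte-wise gives the result directly.
f7 ^ 6a = 9d
49 ^ 4b = 02
16 ^ bd = ab
69 ^ 33 = 5a
ee ^ ea = 04
fe ^ 3c = c2
31 ^ bc = 8d

9d 02 ab 5a 04 c2 8d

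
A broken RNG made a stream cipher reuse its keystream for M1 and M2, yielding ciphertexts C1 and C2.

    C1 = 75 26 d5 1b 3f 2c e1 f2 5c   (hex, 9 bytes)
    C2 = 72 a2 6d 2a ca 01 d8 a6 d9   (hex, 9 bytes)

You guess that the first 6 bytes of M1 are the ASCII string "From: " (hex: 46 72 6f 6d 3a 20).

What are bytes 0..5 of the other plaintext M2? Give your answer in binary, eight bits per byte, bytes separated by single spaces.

01000001 11110110 11010111 01011100 11001111 00001101

First, C1 ⊕ C2 = (M1 ⊕ K) ⊕ (M2 ⊕ K) = M1 ⊕ M2, so the key drops out. Then M2 = (M1 ⊕ M2) ⊕ M1 over the first 6 bytes.
byte 0: (75 ⊕ 72) ⊕ 46 = 07 ⊕ 46 = 41
byte 1: (26 ⊕ a2) ⊕ 72 = 84 ⊕ 72 = f6
byte 2: (d5 ⊕ 6d) ⊕ 6f = b8 ⊕ 6f = d7
byte 3: (1b ⊕ 2a) ⊕ 6d = 31 ⊕ 6d = 5c
byte 4: (3f ⊕ ca) ⊕ 3a = f5 ⊕ 3a = cf
byte 5: (2c ⊕ 01) ⊕ 20 = 2d ⊕ 20 = 0d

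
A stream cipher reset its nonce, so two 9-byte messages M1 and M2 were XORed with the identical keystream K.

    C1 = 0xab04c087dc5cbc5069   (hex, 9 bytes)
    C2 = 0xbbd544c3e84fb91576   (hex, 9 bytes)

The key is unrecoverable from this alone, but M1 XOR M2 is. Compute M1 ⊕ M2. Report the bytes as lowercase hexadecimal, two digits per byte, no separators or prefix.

C1 ⊕ C2 = (M1 ⊕ K) ⊕ (M2 ⊕ K) = M1 ⊕ M2 — the shared key cancels under XOR.
10101011 xor 10111011 = 00010000
00000100 xor 11010101 = 11010001
11000000 xor 01000100 = 10000100
10000111 xor 11000011 = 01000100
11011100 xor 11101000 = 00110100
01011100 xor 01001111 = 00010011
10111100 xor 10111001 = 00000101
01010000 xor 00010101 = 01000101
01101001 xor 01110110 = 00011111

10d18444341305451f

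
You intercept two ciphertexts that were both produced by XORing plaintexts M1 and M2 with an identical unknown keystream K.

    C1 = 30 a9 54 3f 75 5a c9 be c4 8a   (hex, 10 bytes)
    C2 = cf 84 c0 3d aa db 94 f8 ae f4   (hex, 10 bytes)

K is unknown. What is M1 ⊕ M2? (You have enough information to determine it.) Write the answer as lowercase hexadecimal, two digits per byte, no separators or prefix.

C1 ⊕ C2 = (M1 ⊕ K) ⊕ (M2 ⊕ K) = M1 ⊕ M2 — the shared key cancels under XOR.
30 XOR cf = ff
a9 XOR 84 = 2d
54 XOR c0 = 94
3f XOR 3d = 02
75 XOR aa = df
5a XOR db = 81
c9 XOR 94 = 5d
be XOR f8 = 46
c4 XOR ae = 6a
8a XOR f4 = 7e

ff2d9402df815d466a7e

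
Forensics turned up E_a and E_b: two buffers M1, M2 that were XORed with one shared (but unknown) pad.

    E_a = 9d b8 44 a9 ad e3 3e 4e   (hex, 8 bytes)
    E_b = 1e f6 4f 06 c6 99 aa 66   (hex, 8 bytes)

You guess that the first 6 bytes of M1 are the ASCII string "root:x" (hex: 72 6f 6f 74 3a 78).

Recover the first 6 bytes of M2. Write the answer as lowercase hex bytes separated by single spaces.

f1 21 64 db 51 02

First, E_a ⊕ E_b = (M1 ⊕ K) ⊕ (M2 ⊕ K) = M1 ⊕ M2, so the key drops out. Then M2 = (M1 ⊕ M2) ⊕ M1 over the first 6 bytes.
byte 0: (9d ⊕ 1e) ⊕ 72 = 83 ⊕ 72 = f1
byte 1: (b8 ⊕ f6) ⊕ 6f = 4e ⊕ 6f = 21
byte 2: (44 ⊕ 4f) ⊕ 6f = 0b ⊕ 6f = 64
byte 3: (a9 ⊕ 06) ⊕ 74 = af ⊕ 74 = db
byte 4: (ad ⊕ c6) ⊕ 3a = 6b ⊕ 3a = 51
byte 5: (e3 ⊕ 99) ⊕ 78 = 7a ⊕ 78 = 02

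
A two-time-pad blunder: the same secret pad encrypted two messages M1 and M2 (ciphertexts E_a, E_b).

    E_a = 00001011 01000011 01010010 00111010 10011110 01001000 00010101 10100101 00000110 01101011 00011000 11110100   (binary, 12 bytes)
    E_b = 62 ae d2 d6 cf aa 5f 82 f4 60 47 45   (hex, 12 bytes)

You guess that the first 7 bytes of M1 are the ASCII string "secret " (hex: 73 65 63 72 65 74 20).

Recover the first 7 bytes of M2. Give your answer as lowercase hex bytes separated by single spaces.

First, E_a ⊕ E_b = (M1 ⊕ K) ⊕ (M2 ⊕ K) = M1 ⊕ M2, so the key drops out. Then M2 = (M1 ⊕ M2) ⊕ M1 over the first 7 bytes.
byte 0: (0b ^ 62) ^ 73 = 69 ^ 73 = 1a
byte 1: (43 ^ ae) ^ 65 = ed ^ 65 = 88
byte 2: (52 ^ d2) ^ 63 = 80 ^ 63 = e3
byte 3: (3a ^ d6) ^ 72 = ec ^ 72 = 9e
byte 4: (9e ^ cf) ^ 65 = 51 ^ 65 = 34
byte 5: (48 ^ aa) ^ 74 = e2 ^ 74 = 96
byte 6: (15 ^ 5f) ^ 20 = 4a ^ 20 = 6a

1a 88 e3 9e 34 96 6a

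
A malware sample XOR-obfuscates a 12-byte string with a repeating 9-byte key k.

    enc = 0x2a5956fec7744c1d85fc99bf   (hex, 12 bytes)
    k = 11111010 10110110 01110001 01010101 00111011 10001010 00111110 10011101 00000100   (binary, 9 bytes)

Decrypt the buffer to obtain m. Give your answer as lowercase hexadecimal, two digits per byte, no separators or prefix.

d0ef27abfcfe728081062fce

The 9-byte key repeats, so the effective keystream is fa b6 71 55 3b 8a 3e 9d 04 fa b6 71.
byte 0: 2a ^ fa = d0
byte 1: 59 ^ b6 = ef
byte 2: 56 ^ 71 = 27
byte 3: fe ^ 55 = ab
byte 4: c7 ^ 3b = fc
byte 5: 74 ^ 8a = fe
byte 6: 4c ^ 3e = 72
byte 7: 1d ^ 9d = 80
byte 8: 85 ^ 04 = 81
byte 9: fc ^ fa = 06
byte 10: 99 ^ b6 = 2f
byte 11: bf ^ 71 = ce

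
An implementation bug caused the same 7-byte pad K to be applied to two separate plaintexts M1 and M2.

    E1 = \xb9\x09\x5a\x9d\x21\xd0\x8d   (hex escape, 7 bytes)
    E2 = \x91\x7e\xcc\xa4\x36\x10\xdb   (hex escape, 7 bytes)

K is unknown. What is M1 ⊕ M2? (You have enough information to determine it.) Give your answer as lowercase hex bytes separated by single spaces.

E1 ⊕ E2 = (M1 ⊕ K) ⊕ (M2 ⊕ K) = M1 ⊕ M2 — the shared key cancels under XOR.
b9 xor 91 = 28
09 xor 7e = 77
5a xor cc = 96
9d xor a4 = 39
21 xor 36 = 17
d0 xor 10 = c0
8d xor db = 56

28 77 96 39 17 c0 56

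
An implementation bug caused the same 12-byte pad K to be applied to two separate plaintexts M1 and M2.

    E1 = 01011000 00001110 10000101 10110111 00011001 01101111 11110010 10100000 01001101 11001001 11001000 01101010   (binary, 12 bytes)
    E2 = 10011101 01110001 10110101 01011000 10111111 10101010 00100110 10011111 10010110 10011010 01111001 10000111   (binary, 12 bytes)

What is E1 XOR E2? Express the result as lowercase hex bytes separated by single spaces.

c5 7f 30 ef a6 c5 d4 3f db 53 b1 ed

E1 ⊕ E2 = (M1 ⊕ K) ⊕ (M2 ⊕ K) = M1 ⊕ M2 — the shared key cancels under XOR.
58 XOR 9d = c5
0e XOR 71 = 7f
85 XOR b5 = 30
b7 XOR 58 = ef
19 XOR bf = a6
6f XOR aa = c5
f2 XOR 26 = d4
a0 XOR 9f = 3f
4d XOR 96 = db
c9 XOR 9a = 53
c8 XOR 79 = b1
6a XOR 87 = ed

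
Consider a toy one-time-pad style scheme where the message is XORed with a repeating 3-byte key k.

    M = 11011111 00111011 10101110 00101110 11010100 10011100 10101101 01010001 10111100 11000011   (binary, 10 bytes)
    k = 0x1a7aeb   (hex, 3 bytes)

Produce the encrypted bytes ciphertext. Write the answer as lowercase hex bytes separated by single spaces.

c5 41 45 34 ae 77 b7 2b 57 d9

The 3-byte key repeats, so the effective keystream is 1a 7a eb 1a 7a eb 1a 7a eb 1a.
byte 0: df XOR 1a = c5
byte 1: 3b XOR 7a = 41
byte 2: ae XOR eb = 45
byte 3: 2e XOR 1a = 34
byte 4: d4 XOR 7a = ae
byte 5: 9c XOR eb = 77
byte 6: ad XOR 1a = b7
byte 7: 51 XOR 7a = 2b
byte 8: bc XOR eb = 57
byte 9: c3 XOR 1a = d9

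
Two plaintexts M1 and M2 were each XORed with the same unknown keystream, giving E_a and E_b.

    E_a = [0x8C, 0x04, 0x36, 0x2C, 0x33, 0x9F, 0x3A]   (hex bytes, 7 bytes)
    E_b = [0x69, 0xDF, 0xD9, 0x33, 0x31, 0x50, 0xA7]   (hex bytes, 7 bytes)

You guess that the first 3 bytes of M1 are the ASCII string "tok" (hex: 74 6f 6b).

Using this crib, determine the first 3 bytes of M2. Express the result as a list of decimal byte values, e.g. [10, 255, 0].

First, E_a ⊕ E_b = (M1 ⊕ K) ⊕ (M2 ⊕ K) = M1 ⊕ M2, so the key drops out. Then M2 = (M1 ⊕ M2) ⊕ M1 over the first 3 bytes.
byte 0: (8c ⊕ 69) ⊕ 74 = e5 ⊕ 74 = 91
byte 1: (04 ⊕ df) ⊕ 6f = db ⊕ 6f = b4
byte 2: (36 ⊕ d9) ⊕ 6b = ef ⊕ 6b = 84

[145, 180, 132]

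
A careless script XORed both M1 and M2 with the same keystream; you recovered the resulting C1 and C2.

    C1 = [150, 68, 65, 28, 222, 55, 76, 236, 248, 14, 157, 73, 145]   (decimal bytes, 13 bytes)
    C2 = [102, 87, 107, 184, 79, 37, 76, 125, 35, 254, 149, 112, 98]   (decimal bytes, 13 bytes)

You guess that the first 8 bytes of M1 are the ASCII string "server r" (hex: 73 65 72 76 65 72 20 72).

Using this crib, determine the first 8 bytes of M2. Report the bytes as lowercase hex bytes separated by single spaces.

83 76 58 d2 f4 60 20 e3

First, C1 ⊕ C2 = (M1 ⊕ K) ⊕ (M2 ⊕ K) = M1 ⊕ M2, so the key drops out. Then M2 = (M1 ⊕ M2) ⊕ M1 over the first 8 bytes.
byte 0: (96 ⊕ 66) ⊕ 73 = f0 ⊕ 73 = 83
byte 1: (44 ⊕ 57) ⊕ 65 = 13 ⊕ 65 = 76
byte 2: (41 ⊕ 6b) ⊕ 72 = 2a ⊕ 72 = 58
byte 3: (1c ⊕ b8) ⊕ 76 = a4 ⊕ 76 = d2
byte 4: (de ⊕ 4f) ⊕ 65 = 91 ⊕ 65 = f4
byte 5: (37 ⊕ 25) ⊕ 72 = 12 ⊕ 72 = 60
byte 6: (4c ⊕ 4c) ⊕ 20 = 00 ⊕ 20 = 20
byte 7: (ec ⊕ 7d) ⊕ 72 = 91 ⊕ 72 = e3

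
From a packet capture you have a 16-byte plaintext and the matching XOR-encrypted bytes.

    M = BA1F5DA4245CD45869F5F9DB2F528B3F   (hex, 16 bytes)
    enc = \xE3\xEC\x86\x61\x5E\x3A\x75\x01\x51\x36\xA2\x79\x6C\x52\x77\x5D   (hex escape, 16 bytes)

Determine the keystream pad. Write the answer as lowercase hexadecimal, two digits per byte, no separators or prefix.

59f3dbc57a66a15938c35ba24300fc62

Since enc = M ⊕ pad, XORing both sides with M gives pad = M ⊕ enc.
byte 0: ba xor e3 = 59
byte 1: 1f xor ec = f3
byte 2: 5d xor 86 = db
byte 3: a4 xor 61 = c5
byte 4: 24 xor 5e = 7a
byte 5: 5c xor 3a = 66
byte 6: d4 xor 75 = a1
byte 7: 58 xor 01 = 59
byte 8: 69 xor 51 = 38
byte 9: f5 xor 36 = c3
byte 10: f9 xor a2 = 5b
byte 11: db xor 79 = a2
byte 12: 2f xor 6c = 43
byte 13: 52 xor 52 = 00
byte 14: 8b xor 77 = fc
byte 15: 3f xor 5d = 62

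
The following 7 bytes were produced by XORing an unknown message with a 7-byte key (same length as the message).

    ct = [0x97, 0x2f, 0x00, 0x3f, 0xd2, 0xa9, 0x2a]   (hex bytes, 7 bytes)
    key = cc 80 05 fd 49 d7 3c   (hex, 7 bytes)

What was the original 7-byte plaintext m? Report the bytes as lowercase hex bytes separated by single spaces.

byte 0: 151 xor 204 =  91
byte 1:  47 xor 128 = 175
byte 2:   0 xor   5 =   5
byte 3:  63 xor 253 = 194
byte 4: 210 xor  73 = 155
byte 5: 169 xor 215 = 126
byte 6:  42 xor  60 =  22

5b af 05 c2 9b 7e 16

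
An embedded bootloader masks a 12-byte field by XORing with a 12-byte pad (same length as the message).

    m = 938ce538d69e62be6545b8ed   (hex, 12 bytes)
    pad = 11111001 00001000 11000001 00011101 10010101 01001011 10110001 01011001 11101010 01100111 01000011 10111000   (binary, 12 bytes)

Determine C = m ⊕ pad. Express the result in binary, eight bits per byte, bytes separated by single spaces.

01101010 10000100 00100100 00100101 01000011 11010101 11010011 11100111 10001111 00100010 11111011 01010101

147 XOR 249 = 106
140 XOR   8 = 132
229 XOR 193 =  36
 56 XOR  29 =  37
214 XOR 149 =  67
158 XOR  75 = 213
 98 XOR 177 = 211
190 XOR  89 = 231
101 XOR 234 = 143
 69 XOR 103 =  34
184 XOR  67 = 251
237 XOR 184 =  85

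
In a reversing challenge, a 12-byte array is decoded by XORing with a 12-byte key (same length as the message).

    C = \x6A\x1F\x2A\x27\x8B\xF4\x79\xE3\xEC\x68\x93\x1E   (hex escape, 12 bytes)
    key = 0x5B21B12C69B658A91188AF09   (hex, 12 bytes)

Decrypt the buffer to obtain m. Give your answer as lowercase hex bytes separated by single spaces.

31 3e 9b 0b e2 42 21 4a fd e0 3c 17

XOR is its own inverse, so applying the key byte-wise gives the result directly.
01101010 xor 01011011 = 00110001
00011111 xor 00100001 = 00111110
00101010 xor 10110001 = 10011011
00100111 xor 00101100 = 00001011
10001011 xor 01101001 = 11100010
11110100 xor 10110110 = 01000010
01111001 xor 01011000 = 00100001
11100011 xor 10101001 = 01001010
11101100 xor 00010001 = 11111101
01101000 xor 10001000 = 11100000
10010011 xor 10101111 = 00111100
00011110 xor 00001001 = 00010111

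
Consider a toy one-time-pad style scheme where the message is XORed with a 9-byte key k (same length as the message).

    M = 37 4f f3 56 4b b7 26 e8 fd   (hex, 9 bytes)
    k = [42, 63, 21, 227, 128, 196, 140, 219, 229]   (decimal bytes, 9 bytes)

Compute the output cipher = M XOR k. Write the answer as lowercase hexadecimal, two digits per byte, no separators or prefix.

37 ⊕ 2a = 1d
4f ⊕ 3f = 70
f3 ⊕ 15 = e6
56 ⊕ e3 = b5
4b ⊕ 80 = cb
b7 ⊕ c4 = 73
26 ⊕ 8c = aa
e8 ⊕ db = 33
fd ⊕ e5 = 18

1d70e6b5cb73aa3318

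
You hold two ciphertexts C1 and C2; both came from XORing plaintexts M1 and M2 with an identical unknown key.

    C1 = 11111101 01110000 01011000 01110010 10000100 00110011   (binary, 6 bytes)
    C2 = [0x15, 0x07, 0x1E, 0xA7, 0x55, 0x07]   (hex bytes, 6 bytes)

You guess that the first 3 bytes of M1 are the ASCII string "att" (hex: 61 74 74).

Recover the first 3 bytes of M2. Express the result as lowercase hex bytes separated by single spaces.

89 03 32

First, C1 ⊕ C2 = (M1 ⊕ K) ⊕ (M2 ⊕ K) = M1 ⊕ M2, so the key drops out. Then M2 = (M1 ⊕ M2) ⊕ M1 over the first 3 bytes.
byte 0: (fd ⊕ 15) ⊕ 61 = e8 ⊕ 61 = 89
byte 1: (70 ⊕ 07) ⊕ 74 = 77 ⊕ 74 = 03
byte 2: (58 ⊕ 1e) ⊕ 74 = 46 ⊕ 74 = 32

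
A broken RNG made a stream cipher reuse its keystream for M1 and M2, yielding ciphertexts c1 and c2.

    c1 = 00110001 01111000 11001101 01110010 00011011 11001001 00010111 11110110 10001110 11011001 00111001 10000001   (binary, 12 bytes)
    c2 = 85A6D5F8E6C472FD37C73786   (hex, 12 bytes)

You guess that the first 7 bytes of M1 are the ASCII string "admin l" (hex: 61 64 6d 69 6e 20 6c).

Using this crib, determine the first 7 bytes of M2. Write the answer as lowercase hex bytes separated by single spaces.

d5 ba 75 e3 93 2d 09

First, c1 ⊕ c2 = (M1 ⊕ K) ⊕ (M2 ⊕ K) = M1 ⊕ M2, so the key drops out. Then M2 = (M1 ⊕ M2) ⊕ M1 over the first 7 bytes.
byte 0: (31 xor 85) xor 61 = b4 xor 61 = d5
byte 1: (78 xor a6) xor 64 = de xor 64 = ba
byte 2: (cd xor d5) xor 6d = 18 xor 6d = 75
byte 3: (72 xor f8) xor 69 = 8a xor 69 = e3
byte 4: (1b xor e6) xor 6e = fd xor 6e = 93
byte 5: (c9 xor c4) xor 20 = 0d xor 20 = 2d
byte 6: (17 xor 72) xor 6c = 65 xor 6c = 09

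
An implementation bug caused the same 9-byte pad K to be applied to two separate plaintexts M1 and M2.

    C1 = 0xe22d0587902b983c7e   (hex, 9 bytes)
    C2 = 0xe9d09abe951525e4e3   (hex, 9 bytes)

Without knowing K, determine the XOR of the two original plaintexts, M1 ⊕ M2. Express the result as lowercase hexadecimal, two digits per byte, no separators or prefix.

0bfd9f39053ebdd89d

C1 ⊕ C2 = (M1 ⊕ K) ⊕ (M2 ⊕ K) = M1 ⊕ M2 — the shared key cancels under XOR.
e2 ^ e9 = 0b
2d ^ d0 = fd
05 ^ 9a = 9f
87 ^ be = 39
90 ^ 95 = 05
2b ^ 15 = 3e
98 ^ 25 = bd
3c ^ e4 = d8
7e ^ e3 = 9d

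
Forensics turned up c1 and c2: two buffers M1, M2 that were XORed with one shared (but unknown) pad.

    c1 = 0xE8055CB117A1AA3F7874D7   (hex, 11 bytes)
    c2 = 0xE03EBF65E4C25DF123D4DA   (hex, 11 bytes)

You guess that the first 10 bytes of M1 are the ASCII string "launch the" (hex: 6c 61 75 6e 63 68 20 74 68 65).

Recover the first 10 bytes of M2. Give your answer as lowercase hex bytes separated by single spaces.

First, c1 ⊕ c2 = (M1 ⊕ K) ⊕ (M2 ⊕ K) = M1 ⊕ M2, so the key drops out. Then M2 = (M1 ⊕ M2) ⊕ M1 over the first 10 bytes.
byte 0: (e8 ⊕ e0) ⊕ 6c = 08 ⊕ 6c = 64
byte 1: (05 ⊕ 3e) ⊕ 61 = 3b ⊕ 61 = 5a
byte 2: (5c ⊕ bf) ⊕ 75 = e3 ⊕ 75 = 96
byte 3: (b1 ⊕ 65) ⊕ 6e = d4 ⊕ 6e = ba
byte 4: (17 ⊕ e4) ⊕ 63 = f3 ⊕ 63 = 90
byte 5: (a1 ⊕ c2) ⊕ 68 = 63 ⊕ 68 = 0b
byte 6: (aa ⊕ 5d) ⊕ 20 = f7 ⊕ 20 = d7
byte 7: (3f ⊕ f1) ⊕ 74 = ce ⊕ 74 = ba
byte 8: (78 ⊕ 23) ⊕ 68 = 5b ⊕ 68 = 33
byte 9: (74 ⊕ d4) ⊕ 65 = a0 ⊕ 65 = c5

64 5a 96 ba 90 0b d7 ba 33 c5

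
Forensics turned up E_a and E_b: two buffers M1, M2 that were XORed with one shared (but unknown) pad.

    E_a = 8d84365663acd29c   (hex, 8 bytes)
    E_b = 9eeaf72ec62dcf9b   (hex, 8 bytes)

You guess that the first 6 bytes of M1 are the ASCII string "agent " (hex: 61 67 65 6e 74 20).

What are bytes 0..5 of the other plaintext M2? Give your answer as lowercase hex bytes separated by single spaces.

72 09 a4 16 d1 a1

First, E_a ⊕ E_b = (M1 ⊕ K) ⊕ (M2 ⊕ K) = M1 ⊕ M2, so the key drops out. Then M2 = (M1 ⊕ M2) ⊕ M1 over the first 6 bytes.
byte 0: (8d XOR 9e) XOR 61 = 13 XOR 61 = 72
byte 1: (84 XOR ea) XOR 67 = 6e XOR 67 = 09
byte 2: (36 XOR f7) XOR 65 = c1 XOR 65 = a4
byte 3: (56 XOR 2e) XOR 6e = 78 XOR 6e = 16
byte 4: (63 XOR c6) XOR 74 = a5 XOR 74 = d1
byte 5: (ac XOR 2d) XOR 20 = 81 XOR 20 = a1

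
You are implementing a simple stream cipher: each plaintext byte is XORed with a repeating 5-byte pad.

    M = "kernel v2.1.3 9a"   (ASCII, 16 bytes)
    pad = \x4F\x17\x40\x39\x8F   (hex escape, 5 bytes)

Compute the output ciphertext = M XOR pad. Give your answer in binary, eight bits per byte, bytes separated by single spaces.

00100100 01110010 00110010 01010111 11101010 00100011 00110111 00110110 00001011 10100001 01111110 00111001 01110011 00011001 10110110 00101110

The 5-byte key repeats, so the effective keystream is 4f 17 40 39 8f 4f 17 40 39 8f 4f 17 40 39 8f 4f.
byte 0: 01101011 ^ 01001111 = 00100100
byte 1: 01100101 ^ 00010111 = 01110010
byte 2: 01110010 ^ 01000000 = 00110010
byte 3: 01101110 ^ 00111001 = 01010111
byte 4: 01100101 ^ 10001111 = 11101010
byte 5: 01101100 ^ 01001111 = 00100011
byte 6: 00100000 ^ 00010111 = 00110111
byte 7: 01110110 ^ 01000000 = 00110110
byte 8: 00110010 ^ 00111001 = 00001011
byte 9: 00101110 ^ 10001111 = 10100001
byte 10: 00110001 ^ 01001111 = 01111110
byte 11: 00101110 ^ 00010111 = 00111001
byte 12: 00110011 ^ 01000000 = 01110011
byte 13: 00100000 ^ 00111001 = 00011001
byte 14: 00111001 ^ 10001111 = 10110110
byte 15: 01100001 ^ 01001111 = 00101110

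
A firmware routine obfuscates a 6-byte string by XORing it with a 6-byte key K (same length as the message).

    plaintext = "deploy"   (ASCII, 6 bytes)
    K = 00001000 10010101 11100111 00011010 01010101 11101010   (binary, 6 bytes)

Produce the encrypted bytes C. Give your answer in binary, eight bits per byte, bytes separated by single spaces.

XOR is its own inverse, so applying the key byte-wise gives the result directly.
byte 0: 64 xor 08 = 6c
byte 1: 65 xor 95 = f0
byte 2: 70 xor e7 = 97
byte 3: 6c xor 1a = 76
byte 4: 6f xor 55 = 3a
byte 5: 79 xor ea = 93

01101100 11110000 10010111 01110110 00111010 10010011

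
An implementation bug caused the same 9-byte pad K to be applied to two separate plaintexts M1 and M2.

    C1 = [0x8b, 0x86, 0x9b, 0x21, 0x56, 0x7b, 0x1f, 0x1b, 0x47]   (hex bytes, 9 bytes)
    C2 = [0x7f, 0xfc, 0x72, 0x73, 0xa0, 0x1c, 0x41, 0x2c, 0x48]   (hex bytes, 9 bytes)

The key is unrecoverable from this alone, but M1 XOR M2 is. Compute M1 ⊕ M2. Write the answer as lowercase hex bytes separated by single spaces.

C1 ⊕ C2 = (M1 ⊕ K) ⊕ (M2 ⊕ K) = M1 ⊕ M2 — the shared key cancels under XOR.
8b xor 7f = f4
86 xor fc = 7a
9b xor 72 = e9
21 xor 73 = 52
56 xor a0 = f6
7b xor 1c = 67
1f xor 41 = 5e
1b xor 2c = 37
47 xor 48 = 0f

f4 7a e9 52 f6 67 5e 37 0f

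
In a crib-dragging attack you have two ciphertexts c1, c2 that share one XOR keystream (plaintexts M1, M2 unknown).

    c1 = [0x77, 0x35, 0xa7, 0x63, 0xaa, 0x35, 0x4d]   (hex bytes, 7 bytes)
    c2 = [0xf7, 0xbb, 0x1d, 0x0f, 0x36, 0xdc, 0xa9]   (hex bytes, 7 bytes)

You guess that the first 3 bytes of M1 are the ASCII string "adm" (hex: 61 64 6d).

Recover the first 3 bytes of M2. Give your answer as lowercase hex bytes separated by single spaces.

e1 ea d7

First, c1 ⊕ c2 = (M1 ⊕ K) ⊕ (M2 ⊕ K) = M1 ⊕ M2, so the key drops out. Then M2 = (M1 ⊕ M2) ⊕ M1 over the first 3 bytes.
byte 0: (77 xor f7) xor 61 = 80 xor 61 = e1
byte 1: (35 xor bb) xor 64 = 8e xor 64 = ea
byte 2: (a7 xor 1d) xor 6d = ba xor 6d = d7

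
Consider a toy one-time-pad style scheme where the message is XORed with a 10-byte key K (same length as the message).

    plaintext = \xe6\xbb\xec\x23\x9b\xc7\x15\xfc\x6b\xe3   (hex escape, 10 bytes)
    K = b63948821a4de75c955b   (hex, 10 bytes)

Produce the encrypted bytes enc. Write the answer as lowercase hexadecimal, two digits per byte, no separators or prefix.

byte 0: 11100110 ⊕ 10110110 = 01010000
byte 1: 10111011 ⊕ 00111001 = 10000010
byte 2: 11101100 ⊕ 01001000 = 10100100
byte 3: 00100011 ⊕ 10000010 = 10100001
byte 4: 10011011 ⊕ 00011010 = 10000001
byte 5: 11000111 ⊕ 01001101 = 10001010
byte 6: 00010101 ⊕ 11100111 = 11110010
byte 7: 11111100 ⊕ 01011100 = 10100000
byte 8: 01101011 ⊕ 10010101 = 11111110
byte 9: 11100011 ⊕ 01011011 = 10111000

5082a4a1818af2a0feb8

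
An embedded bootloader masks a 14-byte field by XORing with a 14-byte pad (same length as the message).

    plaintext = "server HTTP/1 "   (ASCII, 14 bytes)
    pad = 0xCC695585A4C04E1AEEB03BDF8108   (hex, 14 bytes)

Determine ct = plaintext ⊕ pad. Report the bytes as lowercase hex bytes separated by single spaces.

01110011 xor 11001100 = 10111111
01100101 xor 01101001 = 00001100
01110010 xor 01010101 = 00100111
01110110 xor 10000101 = 11110011
01100101 xor 10100100 = 11000001
01110010 xor 11000000 = 10110010
00100000 xor 01001110 = 01101110
01001000 xor 00011010 = 01010010
01010100 xor 11101110 = 10111010
01010100 xor 10110000 = 11100100
01010000 xor 00111011 = 01101011
00101111 xor 11011111 = 11110000
00110001 xor 10000001 = 10110000
00100000 xor 00001000 = 00101000

bf 0c 27 f3 c1 b2 6e 52 ba e4 6b f0 b0 28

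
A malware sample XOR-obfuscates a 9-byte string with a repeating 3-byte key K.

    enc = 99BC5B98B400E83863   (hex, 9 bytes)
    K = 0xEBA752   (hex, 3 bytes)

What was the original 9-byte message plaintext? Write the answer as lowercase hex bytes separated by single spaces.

72 1b 09 73 13 52 03 9f 31

The 3-byte key repeats, so the effective keystream is eb a7 52 eb a7 52 eb a7 52.
byte 0: 99 ⊕ eb = 72
byte 1: bc ⊕ a7 = 1b
byte 2: 5b ⊕ 52 = 09
byte 3: 98 ⊕ eb = 73
byte 4: b4 ⊕ a7 = 13
byte 5: 00 ⊕ 52 = 52
byte 6: e8 ⊕ eb = 03
byte 7: 38 ⊕ a7 = 9f
byte 8: 63 ⊕ 52 = 31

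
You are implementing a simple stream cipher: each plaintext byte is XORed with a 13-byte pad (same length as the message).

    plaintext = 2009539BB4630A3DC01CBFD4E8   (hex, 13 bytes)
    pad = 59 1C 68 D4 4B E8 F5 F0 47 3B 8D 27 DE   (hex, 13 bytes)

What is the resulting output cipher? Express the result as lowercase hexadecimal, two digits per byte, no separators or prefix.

79153b4fff8bffcd872732f336

XOR is its own inverse, so applying the key byte-wise gives the result directly.
20 XOR 59 = 79
09 XOR 1c = 15
53 XOR 68 = 3b
9b XOR d4 = 4f
b4 XOR 4b = ff
63 XOR e8 = 8b
0a XOR f5 = ff
3d XOR f0 = cd
c0 XOR 47 = 87
1c XOR 3b = 27
bf XOR 8d = 32
d4 XOR 27 = f3
e8 XOR de = 36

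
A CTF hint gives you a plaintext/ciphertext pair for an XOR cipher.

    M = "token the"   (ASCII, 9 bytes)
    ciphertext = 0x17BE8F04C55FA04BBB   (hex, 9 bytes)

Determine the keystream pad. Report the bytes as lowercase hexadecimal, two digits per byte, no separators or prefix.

Since ciphertext = M ⊕ pad, XORing both sides with M gives pad = M ⊕ ciphertext.
74 xor 17 = 63
6f xor be = d1
6b xor 8f = e4
65 xor 04 = 61
6e xor c5 = ab
20 xor 5f = 7f
74 xor a0 = d4
68 xor 4b = 23
65 xor bb = de

63d1e461ab7fd423de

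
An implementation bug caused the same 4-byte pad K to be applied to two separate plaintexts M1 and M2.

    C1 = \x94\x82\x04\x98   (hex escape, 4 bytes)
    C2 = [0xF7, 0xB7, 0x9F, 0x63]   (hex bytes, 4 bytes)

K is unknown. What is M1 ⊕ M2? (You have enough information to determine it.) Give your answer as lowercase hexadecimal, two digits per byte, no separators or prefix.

63359bfb

C1 ⊕ C2 = (M1 ⊕ K) ⊕ (M2 ⊕ K) = M1 ⊕ M2 — the shared key cancels under XOR.
byte 0: 94 ^ f7 = 63
byte 1: 82 ^ b7 = 35
byte 2: 04 ^ 9f = 9b
byte 3: 98 ^ 63 = fb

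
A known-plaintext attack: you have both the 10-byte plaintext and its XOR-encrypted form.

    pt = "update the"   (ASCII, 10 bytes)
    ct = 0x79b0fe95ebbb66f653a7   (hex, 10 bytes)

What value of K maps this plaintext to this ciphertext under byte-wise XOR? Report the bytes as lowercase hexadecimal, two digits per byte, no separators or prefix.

0cc09af49fde46823bc2

Since ct = pt ⊕ K, XORing both sides with pt gives K = pt ⊕ ct.
75 xor 79 = 0c
70 xor b0 = c0
64 xor fe = 9a
61 xor 95 = f4
74 xor eb = 9f
65 xor bb = de
20 xor 66 = 46
74 xor f6 = 82
68 xor 53 = 3b
65 xor a7 = c2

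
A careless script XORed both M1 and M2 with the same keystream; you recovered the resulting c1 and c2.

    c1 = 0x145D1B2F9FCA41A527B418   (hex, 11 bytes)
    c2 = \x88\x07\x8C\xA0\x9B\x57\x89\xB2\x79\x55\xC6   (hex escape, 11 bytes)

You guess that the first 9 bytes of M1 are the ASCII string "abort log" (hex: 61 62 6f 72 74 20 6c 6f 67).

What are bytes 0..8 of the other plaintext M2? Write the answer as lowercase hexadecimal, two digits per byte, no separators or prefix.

fd38f8fd70bda47839

First, c1 ⊕ c2 = (M1 ⊕ K) ⊕ (M2 ⊕ K) = M1 ⊕ M2, so the key drops out. Then M2 = (M1 ⊕ M2) ⊕ M1 over the first 9 bytes.
byte 0: (14 ⊕ 88) ⊕ 61 = 9c ⊕ 61 = fd
byte 1: (5d ⊕ 07) ⊕ 62 = 5a ⊕ 62 = 38
byte 2: (1b ⊕ 8c) ⊕ 6f = 97 ⊕ 6f = f8
byte 3: (2f ⊕ a0) ⊕ 72 = 8f ⊕ 72 = fd
byte 4: (9f ⊕ 9b) ⊕ 74 = 04 ⊕ 74 = 70
byte 5: (ca ⊕ 57) ⊕ 20 = 9d ⊕ 20 = bd
byte 6: (41 ⊕ 89) ⊕ 6c = c8 ⊕ 6c = a4
byte 7: (a5 ⊕ b2) ⊕ 6f = 17 ⊕ 6f = 78
byte 8: (27 ⊕ 79) ⊕ 67 = 5e ⊕ 67 = 39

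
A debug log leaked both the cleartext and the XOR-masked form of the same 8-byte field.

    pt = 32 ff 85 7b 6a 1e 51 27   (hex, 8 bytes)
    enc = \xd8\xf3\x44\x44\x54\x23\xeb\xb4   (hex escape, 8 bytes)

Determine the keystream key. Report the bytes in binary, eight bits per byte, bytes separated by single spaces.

11101010 00001100 11000001 00111111 00111110 00111101 10111010 10010011

Since enc = pt ⊕ key, XORing both sides with pt gives key = pt ⊕ enc.
byte 0:  50 XOR 216 = 234
byte 1: 255 XOR 243 =  12
byte 2: 133 XOR  68 = 193
byte 3: 123 XOR  68 =  63
byte 4: 106 XOR  84 =  62
byte 5:  30 XOR  35 =  61
byte 6:  81 XOR 235 = 186
byte 7:  39 XOR 180 = 147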